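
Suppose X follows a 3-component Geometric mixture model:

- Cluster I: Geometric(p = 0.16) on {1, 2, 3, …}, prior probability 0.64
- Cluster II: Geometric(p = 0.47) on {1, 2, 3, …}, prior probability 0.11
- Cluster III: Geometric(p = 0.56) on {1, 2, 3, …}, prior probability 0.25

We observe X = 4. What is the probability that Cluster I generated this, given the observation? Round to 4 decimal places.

0.7557

Posterior ∝ prior × likelihood, so P(k | x) ∝ w_k f_k(x); normalise over all components.
Geometric probabilities:
  L_I = 0.16·(1−0.16)^3 = 0.16·0.592704 = 0.0948326
  L_II = 0.47·(1−0.47)^3 = 0.47·0.148877 = 0.0699722
  L_III = 0.56·(1−0.56)^3 = 0.56·0.085184 = 0.047703
Multiply by the mixture weights:
  w_I·L_I = 0.64 × 0.0948326 = 0.0606929
  w_II·L_II = 0.11 × 0.0699722 = 0.00769694
  w_III·L_III = 0.25 × 0.047703 = 0.0119258
Marginal: 0.0606929 + 0.00769694 + 0.0119258 = 0.0803156
P(Cluster I | 4) = 0.0606929 / 0.0803156 ≈ 0.7557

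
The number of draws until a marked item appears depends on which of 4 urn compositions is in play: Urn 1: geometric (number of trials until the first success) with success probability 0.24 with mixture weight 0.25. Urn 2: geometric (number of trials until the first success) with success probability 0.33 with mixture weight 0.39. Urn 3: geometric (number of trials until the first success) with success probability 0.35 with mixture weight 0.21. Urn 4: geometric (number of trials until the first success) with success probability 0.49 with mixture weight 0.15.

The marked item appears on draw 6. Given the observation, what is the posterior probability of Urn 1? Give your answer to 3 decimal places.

0.348

The responsibility of component k is π_k f_k(x) divided by Σ_j π_j f_j(x).
Evaluate each component's likelihood at the observed value:
  L_1 = 0.24·(1−0.24)^5 = 0.24·0.253553 = 0.0608526
  L_2 = 0.33·(1−0.33)^5 = 0.33·0.135013 = 0.0445541
  L_3 = 0.35·(1−0.35)^5 = 0.35·0.116029 = 0.0406102
  L_4 = 0.49·(1−0.49)^5 = 0.49·0.0345025 = 0.0169062
Unnormalised posteriors:
  π_1·L_1 = 0.25 × 0.0608526 = 0.0152132
  π_2·L_2 = 0.39 × 0.0445541 = 0.0173761
  π_3·L_3 = 0.21 × 0.0406102 = 0.00852814
  π_4·L_4 = 0.15 × 0.0169062 = 0.00253594
Sum: 0.0152132 + 0.0173761 + 0.00852814 + 0.00253594 = 0.0436533
So the posterior for Urn 1 is 0.0152132 / 0.0436533 ≈ 0.348.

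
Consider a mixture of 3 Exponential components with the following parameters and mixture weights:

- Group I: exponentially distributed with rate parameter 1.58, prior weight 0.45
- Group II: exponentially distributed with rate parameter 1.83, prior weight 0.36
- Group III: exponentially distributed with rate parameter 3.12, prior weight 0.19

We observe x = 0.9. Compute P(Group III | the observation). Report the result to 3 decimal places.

Apply Bayes' rule: the posterior for each component is proportional to its prior times its likelihood at x.
Component likelihoods at x = 0.9:
  f_I = 0.381145
  f_II = 0.352507
  f_III = 0.188216
Prior × likelihood for each component:
  P(Z=I)·f_I = 0.45 × 0.381145 = 0.171515
  P(Z=II)·f_II = 0.36 × 0.352507 = 0.126903
  P(Z=III)·f_III = 0.19 × 0.188216 = 0.035761
Denominator: 0.171515 + 0.126903 + 0.035761 = 0.334179
Responsibility of Group III: 0.035761 / 0.334179 ≈ 0.107

0.107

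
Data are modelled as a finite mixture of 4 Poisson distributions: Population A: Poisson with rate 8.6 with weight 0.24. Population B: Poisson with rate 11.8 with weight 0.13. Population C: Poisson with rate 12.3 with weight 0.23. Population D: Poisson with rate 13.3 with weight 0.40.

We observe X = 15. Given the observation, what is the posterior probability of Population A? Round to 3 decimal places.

Apply Bayes' rule: the posterior for each component is proportional to its prior times its likelihood at x.
Evaluate each component's likelihood at the observed value:
  L_A = 0.014657
  L_B = 0.0687156
  L_C = 0.0776703
  L_D = 0.0922908
Unnormalised posteriors:
  P(Z=A)·L_A = 0.24 × 0.014657 = 0.00351768
  P(Z=B)·L_B = 0.13 × 0.0687156 = 0.00893303
  P(Z=C)·L_C = 0.23 × 0.0776703 = 0.0178642
  P(Z=D)·L_D = 0.40 × 0.0922908 = 0.0369163
Normaliser: 0.00351768 + 0.00893303 + 0.0178642 + 0.0369163 = 0.0672312
P(Population A | data) = 0.00351768 / 0.0672312 ≈ 0.052

0.052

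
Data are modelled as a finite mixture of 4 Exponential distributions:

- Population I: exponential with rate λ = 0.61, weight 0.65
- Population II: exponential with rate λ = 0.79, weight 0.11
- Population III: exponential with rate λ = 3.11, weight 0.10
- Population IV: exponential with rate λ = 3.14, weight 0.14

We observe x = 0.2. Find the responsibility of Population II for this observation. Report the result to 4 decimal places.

The responsibility of component k is P(Z=k) f_k(x) divided by Σ_j P(Z=j) f_j(x).
Evaluate each component's likelihood at the observed value:
  p_I = 0.539941
  p_II = 0.674541
  p_III = 1.66966
  p_IV = 1.67569
Prior × likelihood for each component:
  P(Z=I)·p_I = 0.65 × 0.539941 = 0.350961
  P(Z=II)·p_II = 0.11 × 0.674541 = 0.0741995
  P(Z=III)·p_III = 0.10 × 1.66966 = 0.166966
  P(Z=IV)·p_IV = 0.14 × 1.67569 = 0.234596
Marginal: 0.350961 + 0.0741995 + 0.166966 + 0.234596 = 0.826723
P(Population II | the observation) ≈ 0.0898

0.0898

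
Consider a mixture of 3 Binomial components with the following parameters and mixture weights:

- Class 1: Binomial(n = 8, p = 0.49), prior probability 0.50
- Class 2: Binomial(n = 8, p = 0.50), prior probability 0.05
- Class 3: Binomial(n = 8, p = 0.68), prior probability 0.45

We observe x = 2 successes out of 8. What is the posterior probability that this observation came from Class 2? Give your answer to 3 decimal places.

Posterior ∝ prior × likelihood, so P(k | x) ∝ π_k f_k(x); normalise over all components.
Binomial probabilities:
  L_1 = C(8,2)·0.49^2·0.51^6 = 28·0.2401·0.0175963 = 0.118296
  L_2 = C(8,2)·0.50^2·0.50^6 = 28·0.25·0.015625 = 0.109375
  L_3 = C(8,2)·0.68^2·0.32^6 = 28·0.4624·0.00107374 = 0.013902
Unnormalised posteriors:
  π_1·L_1 = 0.50 × 0.118296 = 0.0591482
  π_2·L_2 = 0.05 × 0.109375 = 0.00546875
  π_3·L_3 = 0.45 × 0.013902 = 0.00625588
Sum: 0.0591482 + 0.00546875 + 0.00625588 = 0.0708728
P(Class 2 | x) = 0.00546875 / 0.0708728 ≈ 0.077

0.077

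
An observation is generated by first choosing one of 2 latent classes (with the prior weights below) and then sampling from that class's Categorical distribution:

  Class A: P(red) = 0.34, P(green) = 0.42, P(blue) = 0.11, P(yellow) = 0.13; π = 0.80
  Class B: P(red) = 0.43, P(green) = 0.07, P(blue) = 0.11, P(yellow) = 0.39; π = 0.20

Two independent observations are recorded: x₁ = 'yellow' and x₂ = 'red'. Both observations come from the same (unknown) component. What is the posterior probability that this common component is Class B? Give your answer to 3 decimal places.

P(component k | x) = π_k·f_k(x) / marginal(x), where marginal(x) = Σ_j π_j·f_j(x).
Since both observations come from the same component, the likelihood for component k is f_k(x₁)·f_k(x₂).
  L_A = [P(yellow | comp) = 0.13] × [0.34] = 0.0442
  L_B = [P(yellow | comp) = 0.39] × [0.43] = 0.1677
Weight by the priors:
  π_A·L_A = 0.80 × 0.0442 = 0.03536
  π_B·L_B = 0.20 × 0.1677 = 0.03354
Sum: 0.03536 + 0.03354 = 0.0689
P(Class B | x) ≈ 0.487

0.487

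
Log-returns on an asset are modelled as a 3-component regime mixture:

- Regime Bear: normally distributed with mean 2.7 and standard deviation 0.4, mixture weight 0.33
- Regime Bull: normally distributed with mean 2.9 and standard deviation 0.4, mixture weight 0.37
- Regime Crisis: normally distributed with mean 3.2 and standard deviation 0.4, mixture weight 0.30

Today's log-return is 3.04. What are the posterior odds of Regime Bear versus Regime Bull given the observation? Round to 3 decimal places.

0.661

Since P(k|x) ∝ w_k f_k(x), the posterior odds are w_i f_i(x) / (w_j f_j(x)).
Normal densities:
  L_Bear = (1/(0.4·√(2π)))·exp(−(3.04−2.7)²/(2·0.4²)) = 0.997356·exp(-0.36125) = 0.694962
  L_Bull = (1/(0.4·√(2π)))·exp(−(3.04−2.9)²/(2·0.4²)) = 0.997356·exp(-0.06125) = 0.938101
  L_Crisis = (1/(0.4·√(2π)))·exp(−(3.04−3.2)²/(2·0.4²)) = 0.997356·exp(-0.08000) = 0.920675
0.229338 / 0.347097 ≈ 0.661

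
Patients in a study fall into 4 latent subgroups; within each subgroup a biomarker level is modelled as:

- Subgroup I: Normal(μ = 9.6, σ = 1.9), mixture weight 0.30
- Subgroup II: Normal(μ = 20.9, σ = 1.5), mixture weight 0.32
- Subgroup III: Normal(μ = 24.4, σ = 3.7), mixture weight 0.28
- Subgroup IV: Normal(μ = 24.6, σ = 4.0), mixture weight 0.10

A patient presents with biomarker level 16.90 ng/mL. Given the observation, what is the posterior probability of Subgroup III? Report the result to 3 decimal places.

By Bayes' theorem, P(k | x) = w_k f_k(x) / Σ_j w_j f_j(x).
Evaluate each component's likelihood at the observed value:
  L_I = (1/(1.9·√(2π)))·exp(−(16.90−9.6)²/(2·1.9²)) = 0.209970·exp(-7.38089) = 0.000130821
  L_II = (1/(1.5·√(2π)))·exp(−(16.90−20.9)²/(2·1.5²)) = 0.265962·exp(-3.55556) = 0.00759732
  L_III = (1/(3.7·√(2π)))·exp(−(16.90−24.4)²/(2·3.7²)) = 0.107822·exp(-2.05442) = 0.0138193
  L_IV = (1/(4.0·√(2π)))·exp(−(16.90−24.6)²/(2·4.0²)) = 0.099736·exp(-1.85281) = 0.0156381
Weight by the priors:
  w_I·L_I = 0.30 × 0.000130821 = 3.92464e-05
  w_II·L_II = 0.32 × 0.00759732 = 0.00243114
  w_III·L_III = 0.28 × 0.0138193 = 0.0038694
  w_IV·L_IV = 0.10 × 0.0156381 = 0.00156381
Sum: 3.92464e-05 + 0.00243114 + 0.0038694 + 0.00156381 = 0.0079036
P(Subgroup III | x) = 0.0038694 / 0.0079036 ≈ 0.490

0.490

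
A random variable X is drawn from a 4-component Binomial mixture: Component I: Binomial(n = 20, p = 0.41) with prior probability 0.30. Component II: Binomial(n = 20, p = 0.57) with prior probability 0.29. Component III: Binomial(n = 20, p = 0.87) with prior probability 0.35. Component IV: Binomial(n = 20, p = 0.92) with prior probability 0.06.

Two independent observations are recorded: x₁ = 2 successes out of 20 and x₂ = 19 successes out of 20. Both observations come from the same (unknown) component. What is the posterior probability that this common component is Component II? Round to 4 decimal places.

By Bayes' theorem, P(k | x) = P(Z=k) f_k(x) / Σ_j P(Z=j) f_j(x).
Since both observations come from the same component, the likelihood for component k is f_k(x₁)·f_k(x₂).
  L_I = [0.00239694] × [5.18532e-07] = 1.24289e-09
  L_II = [1.55932e-05] × [0.000197752] = 3.08359e-09
  L_III = [1.61723e-14] × [0.184433] = 2.98271e-15
  L_IV = [2.897e-18] × [0.328162] = 9.50687e-19
Weight by the priors:
  P(Z=I)·L_I = 0.30 × 1.24289e-09 = 3.72867e-10
  P(Z=II)·L_II = 0.29 × 3.08359e-09 = 8.9424e-10
  P(Z=III)·L_III = 0.35 × 2.98271e-15 = 1.04395e-15
  P(Z=IV)·L_IV = 0.06 × 9.50687e-19 = 5.70412e-20
Marginal: 3.72867e-10 + 8.9424e-10 + 1.04395e-15 + 5.70412e-20 = 1.26711e-09
Responsibility of Component II: 8.9424e-10 / 1.26711e-09 ≈ 0.7057

0.7057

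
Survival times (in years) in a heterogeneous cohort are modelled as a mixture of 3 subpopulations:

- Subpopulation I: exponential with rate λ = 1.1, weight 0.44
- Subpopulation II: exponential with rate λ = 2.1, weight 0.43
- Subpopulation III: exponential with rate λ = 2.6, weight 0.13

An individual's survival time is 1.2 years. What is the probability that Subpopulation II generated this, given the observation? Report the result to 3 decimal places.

P(component k | x) = P(Z=k)·f_k(x) / marginal(x), where marginal(x) = Σ_j P(Z=j)·f_j(x).
Exponential densities:
  f_I = 1.1·e^(−1.1·1.2) = 1.1·e^(−1.3200) = 0.293849
  f_II = 2.1·e^(−2.1·1.2) = 2.1·e^(−2.5200) = 0.168965
  f_III = 2.6·e^(−2.6·1.2) = 2.6·e^(−3.1200) = 0.114809
Prior × likelihood for each component:
  P(Z=I)·f_I = 0.44 × 0.293849 = 0.129293
  P(Z=II)·f_II = 0.43 × 0.168965 = 0.072655
  P(Z=III)·f_III = 0.13 × 0.114809 = 0.0149251
Marginal: 0.129293 + 0.072655 + 0.0149251 = 0.216874
P(Subpopulation II | 1.2 years) ≈ 0.335

0.335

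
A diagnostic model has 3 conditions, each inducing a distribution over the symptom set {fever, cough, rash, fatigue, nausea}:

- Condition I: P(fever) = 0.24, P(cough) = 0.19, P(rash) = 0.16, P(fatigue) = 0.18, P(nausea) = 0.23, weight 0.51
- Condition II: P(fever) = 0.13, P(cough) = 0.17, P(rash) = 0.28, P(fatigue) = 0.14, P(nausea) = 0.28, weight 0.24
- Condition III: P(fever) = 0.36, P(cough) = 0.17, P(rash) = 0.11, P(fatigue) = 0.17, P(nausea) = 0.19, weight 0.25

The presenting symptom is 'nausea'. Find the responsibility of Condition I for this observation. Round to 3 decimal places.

P(component k | x) = π_k·f_k(x) / marginal(x), where marginal(x) = Σ_j π_j·f_j(x).
Categorical probabilities:
  p_I = P(nausea | comp) = 0.23
  p_II = P(nausea | comp) = 0.28
  p_III = P(nausea | comp) = 0.19
Prior × likelihood for each component:
  π_I·p_I = 0.51 × 0.23 = 0.1173
  π_II·p_II = 0.24 × 0.28 = 0.0672
  π_III·p_III = 0.25 × 0.19 = 0.0475
Marginal: 0.1173 + 0.0672 + 0.0475 = 0.232
P(Condition I | x) = 0.1173 / 0.232 ≈ 0.506

0.506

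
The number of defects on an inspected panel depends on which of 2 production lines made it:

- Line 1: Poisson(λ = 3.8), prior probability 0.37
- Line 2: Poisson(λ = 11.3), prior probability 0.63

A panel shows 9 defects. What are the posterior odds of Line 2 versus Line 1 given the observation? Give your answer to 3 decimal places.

17.123

Posterior odds = (P(Z=i) f_i(x)) / (P(Z=j) f_j(x)); the normalising sum cancels.
Poisson probabilities:
  L_1 = 0.0101852
  L_2 = 0.102427
Posterior odds = (P(Z=2)·L_2) / (P(Z=1)·L_1) = (0.63·0.102427) / (0.37·0.0101852) = 0.0645291 / 0.00376853 ≈ 17.123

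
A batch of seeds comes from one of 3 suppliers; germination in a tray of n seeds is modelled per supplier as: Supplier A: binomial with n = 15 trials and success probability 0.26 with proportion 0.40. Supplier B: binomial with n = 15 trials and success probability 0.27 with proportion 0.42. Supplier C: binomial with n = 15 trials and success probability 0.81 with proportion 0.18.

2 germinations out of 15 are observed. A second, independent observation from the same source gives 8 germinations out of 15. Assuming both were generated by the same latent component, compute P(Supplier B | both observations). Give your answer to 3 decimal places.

0.538

Apply Bayes' rule: the posterior for each component is proportional to its prior times its likelihood at x.
Since both observations come from the same component, the likelihood for component k is f_k(x₁)·f_k(x₂).
  p_A = [0.141628] × [0.0163289] = 0.00231263
  p_B = [0.127972] × [0.0200779] = 0.00256941
  p_C = [2.89705e-08] × [0.0106587] = 3.08788e-10
Unnormalised posteriors:
  π_A·p_A = 0.40 × 0.00231263 = 0.000925051
  π_B·p_B = 0.42 × 0.00256941 = 0.00107915
  π_C·p_C = 0.18 × 3.08788e-10 = 5.55818e-11
Marginal: 0.000925051 + 0.00107915 + 5.55818e-11 = 0.0020042
So the posterior for Supplier B is 0.00107915 / 0.0020042 ≈ 0.538.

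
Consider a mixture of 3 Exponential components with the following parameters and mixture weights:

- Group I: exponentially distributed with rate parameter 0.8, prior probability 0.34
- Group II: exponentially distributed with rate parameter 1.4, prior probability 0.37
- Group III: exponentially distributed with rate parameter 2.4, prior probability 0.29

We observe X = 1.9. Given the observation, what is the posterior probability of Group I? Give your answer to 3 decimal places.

P(component k | x) = w_k·f_k(x) / marginal(x), where marginal(x) = Σ_j w_j·f_j(x).
Component likelihoods at x = 1.9:
  f_I = 0.17497
  f_II = 0.0979275
  f_III = 0.0251089
Weight by the priors:
  w_I·f_I = 0.34 × 0.17497 = 0.0594896
  w_II·f_II = 0.37 × 0.0979275 = 0.0362332
  w_III·f_III = 0.29 × 0.0251089 = 0.00728159
Normaliser: 0.0594896 + 0.0362332 + 0.00728159 = 0.103004
Responsibility of Group I: 0.0594896 / 0.103004 ≈ 0.578

0.578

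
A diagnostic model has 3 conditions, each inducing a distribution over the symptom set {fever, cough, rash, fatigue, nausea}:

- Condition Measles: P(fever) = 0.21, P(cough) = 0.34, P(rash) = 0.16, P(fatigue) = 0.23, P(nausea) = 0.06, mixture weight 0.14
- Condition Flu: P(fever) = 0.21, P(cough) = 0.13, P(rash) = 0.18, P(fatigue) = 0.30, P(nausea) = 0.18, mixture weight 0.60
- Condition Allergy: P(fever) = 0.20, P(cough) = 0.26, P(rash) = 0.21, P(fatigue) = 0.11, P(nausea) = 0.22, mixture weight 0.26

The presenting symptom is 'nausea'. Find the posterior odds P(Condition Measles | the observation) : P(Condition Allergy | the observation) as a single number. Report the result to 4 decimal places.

0.1469

Posterior odds = (w_i f_i(x)) / (w_j f_j(x)); the normalising sum cancels.
Categorical probabilities:
  L_Measles = 0.06
  L_Flu = 0.18
  L_Allergy = 0.22
Posterior odds = (w_Measles·L_Measles) / (w_Allergy·L_Allergy) = (0.14·0.06) / (0.26·0.22) = 0.0084 / 0.0572 ≈ 0.1469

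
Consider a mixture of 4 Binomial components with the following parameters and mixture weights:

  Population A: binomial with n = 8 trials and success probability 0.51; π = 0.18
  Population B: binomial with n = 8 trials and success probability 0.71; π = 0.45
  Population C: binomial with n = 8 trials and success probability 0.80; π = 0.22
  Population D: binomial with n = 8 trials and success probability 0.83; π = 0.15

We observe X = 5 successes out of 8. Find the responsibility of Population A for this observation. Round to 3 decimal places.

By Bayes' theorem, P(k | x) = π_k f_k(x) / Σ_j π_j f_j(x).
Component likelihoods at x = 5 successes out of 8:
  p_A = C(8,5)·0.51^5·0.49^3 = 56·0.0345025·0.117649 = 0.227315
  p_B = C(8,5)·0.71^5·0.29^3 = 56·0.180423·0.024389 = 0.246419
  p_C = C(8,5)·0.80^5·0.20^3 = 56·0.32768·0.008 = 0.146801
  p_D = C(8,5)·0.83^5·0.17^3 = 56·0.393904·0.004913 = 0.108374
Unnormalised posteriors:
  π_A·p_A = 0.18 × 0.227315 = 0.0409166
  π_B·p_B = 0.45 × 0.246419 = 0.110888
  π_C·p_C = 0.22 × 0.146801 = 0.0322961
  π_D·p_D = 0.15 × 0.108374 = 0.0162561
Denominator: 0.0409166 + 0.110888 + 0.0322961 + 0.0162561 = 0.200357
So the posterior for Population A is 0.0409166 / 0.200357 ≈ 0.204.

0.204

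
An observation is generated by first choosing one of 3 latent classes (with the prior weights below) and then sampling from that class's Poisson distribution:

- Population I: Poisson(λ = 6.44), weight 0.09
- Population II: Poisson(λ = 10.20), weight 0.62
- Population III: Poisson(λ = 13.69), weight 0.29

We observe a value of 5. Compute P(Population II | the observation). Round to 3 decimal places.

The responsibility of component k is π_k f_k(x) divided by Σ_j π_j f_j(x).
Evaluate each component's likelihood at the observed value:
  f_I = e^(−6.44)·6.44^5/5! = 0.147364
  f_II = e^(−10.20)·10.20^5/5! = 0.0341992
  f_III = e^(−13.69)·13.69^5/5! = 0.00454302
Unnormalised posteriors:
  π_I·f_I = 0.09 × 0.147364 = 0.0132628
  π_II·f_II = 0.62 × 0.0341992 = 0.0212035
  π_III·f_III = 0.29 × 0.00454302 = 0.00131748
Marginal: 0.0132628 + 0.0212035 + 0.00131748 = 0.0357837
So the posterior for Population II is 0.0212035 / 0.0357837 ≈ 0.593.

0.593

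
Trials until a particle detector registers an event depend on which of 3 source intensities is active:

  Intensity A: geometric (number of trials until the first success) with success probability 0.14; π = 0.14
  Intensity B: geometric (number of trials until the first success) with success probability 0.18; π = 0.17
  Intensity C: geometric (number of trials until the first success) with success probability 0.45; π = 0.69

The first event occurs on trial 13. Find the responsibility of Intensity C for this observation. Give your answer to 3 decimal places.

By Bayes' theorem, P(k | x) = P(Z=k) f_k(x) / Σ_j P(Z=j) f_j(x).
Geometric probabilities:
  f_A = 0.14·(1−0.14)^12 = 0.14·0.163675 = 0.0229145
  f_B = 0.18·(1−0.18)^12 = 0.18·0.0924201 = 0.0166356
  f_C = 0.45·(1−0.45)^12 = 0.45·0.000766218 = 0.000344798
Weight by the priors:
  P(Z=A)·f_A = 0.14 × 0.0229145 = 0.00320802
  P(Z=B)·f_B = 0.17 × 0.0166356 = 0.00282805
  P(Z=C)·f_C = 0.69 × 0.000344798 = 0.000237911
Marginal: 0.00320802 + 0.00282805 + 0.000237911 = 0.00627399
Responsibility of Intensity C: 0.000237911 / 0.00627399 ≈ 0.038

0.038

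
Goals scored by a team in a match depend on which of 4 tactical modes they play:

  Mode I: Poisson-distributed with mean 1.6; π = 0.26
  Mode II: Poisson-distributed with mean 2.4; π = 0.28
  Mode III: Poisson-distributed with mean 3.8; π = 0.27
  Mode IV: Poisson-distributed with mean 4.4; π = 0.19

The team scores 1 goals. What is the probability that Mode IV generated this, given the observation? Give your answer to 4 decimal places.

0.0576

Posterior ∝ prior × likelihood, so P(k | x) ∝ π_k f_k(x); normalise over all components.
Poisson probabilities:
  p_I = e^(−1.6)·1.6^1/1! = 0.323034
  p_II = e^(−2.4)·2.4^1/1! = 0.217723
  p_III = e^(−3.8)·3.8^1/1! = 0.0850089
  p_IV = e^(−4.4)·4.4^1/1! = 0.0540203
Weight by the priors:
  π_I·p_I = 0.26 × 0.323034 = 0.083989
  π_II·p_II = 0.28 × 0.217723 = 0.0609625
  π_III·p_III = 0.27 × 0.0850089 = 0.0229524
  π_IV·p_IV = 0.19 × 0.0540203 = 0.0102639
Marginal: 0.083989 + 0.0609625 + 0.0229524 + 0.0102639 = 0.178168
So the posterior for Mode IV is 0.0102639 / 0.178168 ≈ 0.0576.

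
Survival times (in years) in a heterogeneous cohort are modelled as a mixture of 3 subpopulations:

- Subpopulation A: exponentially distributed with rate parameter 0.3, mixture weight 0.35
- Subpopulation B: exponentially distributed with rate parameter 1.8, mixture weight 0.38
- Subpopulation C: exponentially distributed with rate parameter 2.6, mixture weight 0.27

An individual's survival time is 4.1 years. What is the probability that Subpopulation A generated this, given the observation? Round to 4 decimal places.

Posterior ∝ prior × likelihood, so P(k | x) ∝ w_k f_k(x); normalise over all components.
Evaluate each component's likelihood at the observed value:
  L_A = 0.0876878
  L_B = 0.00112248
  L_C = 6.1009e-05
Prior × likelihood for each component:
  w_A·L_A = 0.35 × 0.0876878 = 0.0306907
  w_B·L_B = 0.38 × 0.00112248 = 0.000426543
  w_C·L_C = 0.27 × 6.1009e-05 = 1.64724e-05
Evidence: 0.0306907 + 0.000426543 + 1.64724e-05 = 0.0311337
Responsibility of Subpopulation A: 0.0306907 / 0.0311337 ≈ 0.9858

0.9858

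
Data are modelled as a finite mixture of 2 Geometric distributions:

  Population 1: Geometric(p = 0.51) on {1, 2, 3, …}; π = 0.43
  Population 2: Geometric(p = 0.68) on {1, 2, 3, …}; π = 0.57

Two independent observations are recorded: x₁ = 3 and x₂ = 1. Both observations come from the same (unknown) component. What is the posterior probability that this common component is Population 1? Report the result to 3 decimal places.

0.499

P(component k | x) = w_k·f_k(x) / marginal(x), where marginal(x) = Σ_j w_j·f_j(x).
Since both observations come from the same component, the likelihood for component k is f_k(x₁)·f_k(x₂).
  p_1 = [0.51·(1−0.51)^2 = 0.51·0.2401 = 0.122451] × [0.51] = 0.06245
  p_2 = [0.68·(1−0.68)^2 = 0.68·0.1024 = 0.069632] × [0.68] = 0.0473498
Prior × likelihood for each component:
  w_1·p_1 = 0.43 × 0.06245 = 0.0268535
  w_2·p_2 = 0.57 × 0.0473498 = 0.0269894
Normaliser: 0.0268535 + 0.0269894 = 0.0538429
So the posterior for Population 1 is 0.0268535 / 0.0538429 ≈ 0.499.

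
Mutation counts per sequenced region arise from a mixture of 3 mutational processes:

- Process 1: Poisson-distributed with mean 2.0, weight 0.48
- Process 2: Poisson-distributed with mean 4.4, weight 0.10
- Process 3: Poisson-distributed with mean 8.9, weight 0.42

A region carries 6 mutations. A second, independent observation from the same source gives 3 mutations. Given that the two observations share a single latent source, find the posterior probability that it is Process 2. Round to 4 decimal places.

Posterior ∝ prior × likelihood, so P(k | x) ∝ π_k f_k(x); normalise over all components.
Since both observations come from the same component, the likelihood for component k is f_k(x₁)·f_k(x₂).
  f_1 = [e^(−2.0)·2.0^6/6! = 0.0120298] × [0.180447] = 0.00217074
  f_2 = [e^(−4.4)·4.4^6/6! = 0.123734] × [0.174305] = 0.0215675
  f_3 = [e^(−8.9)·8.9^6/6! = 0.0941427] × [0.016025] = 0.00150864
Unnormalised posteriors:
  π_1·f_1 = 0.48 × 0.00217074 = 0.00104196
  π_2·f_2 = 0.10 × 0.0215675 = 0.00215675
  π_3·f_3 = 0.42 × 0.00150864 = 0.000633627
Sum: 0.00104196 + 0.00215675 + 0.000633627 = 0.00383233
P(Process 2 | x) ≈ 0.5628

0.5628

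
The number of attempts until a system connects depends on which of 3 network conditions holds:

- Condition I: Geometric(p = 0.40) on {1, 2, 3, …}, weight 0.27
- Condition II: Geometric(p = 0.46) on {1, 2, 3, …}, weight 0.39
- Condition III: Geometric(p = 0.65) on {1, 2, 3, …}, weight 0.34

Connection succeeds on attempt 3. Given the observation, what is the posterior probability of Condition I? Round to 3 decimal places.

By Bayes' theorem, P(k | x) = w_k f_k(x) / Σ_j w_j f_j(x).
Component likelihoods at x = 3:
  L_I = 0.40·(1−0.40)^2 = 0.40·0.36 = 0.144
  L_II = 0.46·(1−0.46)^2 = 0.46·0.2916 = 0.134136
  L_III = 0.65·(1−0.65)^2 = 0.65·0.1225 = 0.079625
Weight by the priors:
  w_I·L_I = 0.27 × 0.144 = 0.03888
  w_II·L_II = 0.39 × 0.134136 = 0.052313
  w_III·L_III = 0.34 × 0.079625 = 0.0270725
Normaliser: 0.03888 + 0.052313 + 0.0270725 = 0.118266
So the posterior for Condition I is 0.03888 / 0.118266 ≈ 0.329.

0.329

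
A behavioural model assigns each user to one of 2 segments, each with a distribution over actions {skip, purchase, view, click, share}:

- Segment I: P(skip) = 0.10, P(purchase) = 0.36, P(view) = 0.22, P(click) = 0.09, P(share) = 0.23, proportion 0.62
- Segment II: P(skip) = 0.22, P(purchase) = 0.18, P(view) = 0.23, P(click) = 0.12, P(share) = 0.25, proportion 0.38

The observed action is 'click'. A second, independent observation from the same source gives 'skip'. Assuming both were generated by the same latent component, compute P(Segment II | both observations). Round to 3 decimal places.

P(component k | x) = P(Z=k)·f_k(x) / marginal(x), where marginal(x) = Σ_j P(Z=j)·f_j(x).
Since both observations come from the same component, the likelihood for component k is f_k(x₁)·f_k(x₂).
  L_I = [P(click | comp) = 0.09] × [0.1] = 0.009
  L_II = [P(click | comp) = 0.12] × [0.22] = 0.0264
Prior × likelihood for each component:
  P(Z=I)·L_I = 0.62 × 0.009 = 0.00558
  P(Z=II)·L_II = 0.38 × 0.0264 = 0.010032
Denominator: 0.00558 + 0.010032 = 0.015612
P(Segment II | data) ≈ 0.643

0.643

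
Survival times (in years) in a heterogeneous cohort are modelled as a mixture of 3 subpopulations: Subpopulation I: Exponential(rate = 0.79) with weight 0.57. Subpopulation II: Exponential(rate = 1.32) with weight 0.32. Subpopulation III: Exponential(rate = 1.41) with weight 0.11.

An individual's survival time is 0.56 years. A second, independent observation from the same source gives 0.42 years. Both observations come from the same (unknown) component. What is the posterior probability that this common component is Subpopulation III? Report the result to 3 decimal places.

0.148

Posterior ∝ prior × likelihood, so P(k | x) ∝ P(Z=k) f_k(x); normalise over all components.
Since both observations come from the same component, the likelihood for component k is f_k(x₁)·f_k(x₂).
  L_I = [0.507569] × [0.566928] = 0.287755
  L_II = [0.630294] × [0.75823] = 0.477908
  L_III = [0.640177] × [0.779884] = 0.499264
Prior × likelihood for each component:
  P(Z=I)·L_I = 0.57 × 0.287755 = 0.164021
  P(Z=II)·L_II = 0.32 × 0.477908 = 0.152931
  P(Z=III)·L_III = 0.11 × 0.499264 = 0.054919
Sum: 0.164021 + 0.152931 + 0.054919 = 0.37187
Responsibility of Subpopulation III: 0.054919 / 0.37187 ≈ 0.148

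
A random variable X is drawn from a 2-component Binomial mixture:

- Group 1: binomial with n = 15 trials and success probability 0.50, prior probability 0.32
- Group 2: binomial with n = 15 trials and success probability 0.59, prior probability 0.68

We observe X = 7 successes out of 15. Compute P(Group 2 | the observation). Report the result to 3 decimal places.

P(component k | x) = P(Z=k)·f_k(x) / marginal(x), where marginal(x) = Σ_j P(Z=j)·f_j(x).
Binomial probabilities:
  p_1 = C(15,7)·0.50^7·0.50^8 = 6435·0.0078125·0.00390625 = 0.196381
  p_2 = C(15,7)·0.59^7·0.41^8 = 6435·0.0248865·0.000798493 = 0.127874
Weight by the priors:
  P(Z=1)·p_1 = 0.32 × 0.196381 = 0.0628418
  P(Z=2)·p_2 = 0.68 × 0.127874 = 0.0869546
Sum: 0.0628418 + 0.0869546 = 0.149796
So the posterior for Group 2 is 0.0869546 / 0.149796 ≈ 0.580.

0.580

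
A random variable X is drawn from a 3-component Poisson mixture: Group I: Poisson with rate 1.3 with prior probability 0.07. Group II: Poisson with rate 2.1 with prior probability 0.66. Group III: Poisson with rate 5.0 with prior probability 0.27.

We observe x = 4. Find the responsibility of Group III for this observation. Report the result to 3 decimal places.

0.411

Posterior ∝ prior × likelihood, so P(k | x) ∝ w_k f_k(x); normalise over all components.
Poisson probabilities:
  f_I = 0.0324324
  f_II = 0.099231
  f_III = 0.175467
Weight by the priors:
  w_I·f_I = 0.07 × 0.0324324 = 0.00227027
  w_II·f_II = 0.66 × 0.099231 = 0.0654925
  w_III·f_III = 0.27 × 0.175467 = 0.0473762
Normaliser: 0.00227027 + 0.0654925 + 0.0473762 = 0.115139
P(Group III | x) ≈ 0.411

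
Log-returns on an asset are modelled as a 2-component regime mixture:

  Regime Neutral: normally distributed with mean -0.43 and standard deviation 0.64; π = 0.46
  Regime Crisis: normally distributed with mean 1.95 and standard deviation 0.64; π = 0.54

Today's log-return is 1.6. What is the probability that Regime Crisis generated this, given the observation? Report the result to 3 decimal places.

0.994

Apply Bayes' rule: the posterior for each component is proportional to its prior times its likelihood at x.
Normal densities:
  f_Neutral = (1/(0.64·√(2π)))·exp(−(1.6−-0.43)²/(2·0.64²)) = 0.623347·exp(-5.03040) = 0.00407434
  f_Crisis = (1/(0.64·√(2π)))·exp(−(1.6−1.95)²/(2·0.64²)) = 0.623347·exp(-0.14954) = 0.536769
Unnormalised posteriors:
  π_Neutral·f_Neutral = 0.46 × 0.00407434 = 0.0018742
  π_Crisis·f_Crisis = 0.54 × 0.536769 = 0.289855
Evidence: 0.0018742 + 0.289855 = 0.291729
So the posterior for Regime Crisis is 0.289855 / 0.291729 ≈ 0.994.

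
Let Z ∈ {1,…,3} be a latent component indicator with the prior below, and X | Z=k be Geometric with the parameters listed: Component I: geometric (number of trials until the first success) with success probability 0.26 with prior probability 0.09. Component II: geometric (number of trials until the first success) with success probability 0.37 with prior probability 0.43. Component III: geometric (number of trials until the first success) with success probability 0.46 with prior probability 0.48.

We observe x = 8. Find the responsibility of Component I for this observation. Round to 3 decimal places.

By Bayes' theorem, P(k | x) = P(Z=k) f_k(x) / Σ_j P(Z=j) f_j(x).
Geometric probabilities:
  p_I = 0.0315933
  p_II = 0.0145742
  p_III = 0.00615906
Unnormalised posteriors:
  P(Z=I)·p_I = 0.09 × 0.0315933 = 0.0028434
  P(Z=II)·p_II = 0.43 × 0.0145742 = 0.00626692
  P(Z=III)·p_III = 0.48 × 0.00615906 = 0.00295635
Normaliser: 0.0028434 + 0.00626692 + 0.00295635 = 0.0120667
P(Component I | 8) ≈ 0.236

0.236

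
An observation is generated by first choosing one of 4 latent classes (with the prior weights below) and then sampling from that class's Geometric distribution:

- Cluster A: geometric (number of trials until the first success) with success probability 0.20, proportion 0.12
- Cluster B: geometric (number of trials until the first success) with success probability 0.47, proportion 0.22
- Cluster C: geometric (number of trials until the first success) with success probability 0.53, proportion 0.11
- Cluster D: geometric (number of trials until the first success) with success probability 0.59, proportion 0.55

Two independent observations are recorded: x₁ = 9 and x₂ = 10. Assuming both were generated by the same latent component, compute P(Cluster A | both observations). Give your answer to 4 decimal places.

0.9896

The responsibility of component k is π_k f_k(x) divided by Σ_j π_j f_j(x).
Since both observations come from the same component, the likelihood for component k is f_k(x₁)·f_k(x₂).
  f_A = [0.20·(1−0.20)^8 = 0.20·0.167772 = 0.0335544] × [0.0268435] = 0.00090072
  f_B = [0.47·(1−0.47)^8 = 0.47·0.00622597 = 0.00292621] × [0.00155089] = 4.53822e-06
  f_C = [0.53·(1−0.53)^8 = 0.53·0.00238113 = 0.001262] × [0.000593139] = 7.48541e-07
  f_D = [0.59·(1−0.59)^8 = 0.59·0.000798493 = 0.000471111] × [0.000193155] = 9.09975e-08
Multiply by the mixture weights:
  π_A·f_A = 0.12 × 0.00090072 = 0.000108086
  π_B·f_B = 0.22 × 4.53822e-06 = 9.98408e-07
  π_C·f_C = 0.11 × 7.48541e-07 = 8.23395e-08
  π_D·f_D = 0.55 × 9.09975e-08 = 5.00486e-08
Denominator: 0.000108086 + 9.98408e-07 + 8.23395e-08 + 5.00486e-08 = 0.000109217
P(Cluster A | x) ≈ 0.9896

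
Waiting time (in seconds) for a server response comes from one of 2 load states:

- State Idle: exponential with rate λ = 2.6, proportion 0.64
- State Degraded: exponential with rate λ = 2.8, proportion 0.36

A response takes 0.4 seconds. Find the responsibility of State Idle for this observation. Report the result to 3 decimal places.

Posterior ∝ prior × likelihood, so P(k | x) ∝ π_k f_k(x); normalise over all components.
Exponential densities:
  L_Idle = 0.918982
  L_Degraded = 0.913583
Weight by the priors:
  π_Idle·L_Idle = 0.64 × 0.918982 = 0.588149
  π_Degraded·L_Degraded = 0.36 × 0.913583 = 0.32889
Evidence: 0.588149 + 0.32889 = 0.917039
Responsibility of State Idle: 0.588149 / 0.917039 ≈ 0.641

0.641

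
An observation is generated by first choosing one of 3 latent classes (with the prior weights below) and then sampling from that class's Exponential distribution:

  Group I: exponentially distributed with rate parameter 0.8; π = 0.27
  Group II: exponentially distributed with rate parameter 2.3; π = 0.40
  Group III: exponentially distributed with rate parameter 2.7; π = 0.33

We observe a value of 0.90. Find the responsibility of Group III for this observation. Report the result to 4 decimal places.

By Bayes' theorem, P(k | x) = P(Z=k) f_k(x) / Σ_j P(Z=j) f_j(x).
Component likelihoods at x = 0.90:
  p_I = 0.8·e^(−0.8·0.90) = 0.8·e^(−0.7200) = 0.389402
  p_II = 2.3·e^(−2.3·0.90) = 2.3·e^(−2.0700) = 0.290227
  p_III = 2.7·e^(−2.7·0.90) = 2.7·e^(−2.4300) = 0.237699
Weight by the priors:
  P(Z=I)·p_I = 0.27 × 0.389402 = 0.105138
  P(Z=II)·p_II = 0.40 × 0.290227 = 0.116091
  P(Z=III)·p_III = 0.33 × 0.237699 = 0.0784408
Sum: 0.105138 + 0.116091 + 0.0784408 = 0.29967
P(Group III | 0.90) = 0.0784408 / 0.29967 ≈ 0.2618

0.2618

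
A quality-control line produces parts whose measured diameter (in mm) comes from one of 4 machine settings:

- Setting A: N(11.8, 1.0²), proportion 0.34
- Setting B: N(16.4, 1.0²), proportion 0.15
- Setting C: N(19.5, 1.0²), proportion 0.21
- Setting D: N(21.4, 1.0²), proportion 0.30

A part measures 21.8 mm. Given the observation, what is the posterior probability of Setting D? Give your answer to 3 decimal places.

0.949

Apply Bayes' rule: the posterior for each component is proportional to its prior times its likelihood at x.
Normal densities:
  L_A = (1/(1.0·√(2π)))·exp(−(21.8−11.8)²/(2·1.0²)) = 0.398942·exp(-50.00000) = 7.6946e-23
  L_B = (1/(1.0·√(2π)))·exp(−(21.8−16.4)²/(2·1.0²)) = 0.398942·exp(-14.58000) = 1.85736e-07
  L_C = (1/(1.0·√(2π)))·exp(−(21.8−19.5)²/(2·1.0²)) = 0.398942·exp(-2.64500) = 0.028327
  L_D = (1/(1.0·√(2π)))·exp(−(21.8−21.4)²/(2·1.0²)) = 0.398942·exp(-0.08000) = 0.36827
Weight by the priors:
  π_A·L_A = 0.34 × 7.6946e-23 = 2.61616e-23
  π_B·L_B = 0.15 × 1.85736e-07 = 2.78604e-08
  π_C·L_C = 0.21 × 0.028327 = 0.00594868
  π_D·L_D = 0.30 × 0.36827 = 0.110481
Evidence: 2.61616e-23 + 2.78604e-08 + 0.00594868 + 0.110481 = 0.11643
P(Setting D | x) = 0.110481 / 0.11643 ≈ 0.949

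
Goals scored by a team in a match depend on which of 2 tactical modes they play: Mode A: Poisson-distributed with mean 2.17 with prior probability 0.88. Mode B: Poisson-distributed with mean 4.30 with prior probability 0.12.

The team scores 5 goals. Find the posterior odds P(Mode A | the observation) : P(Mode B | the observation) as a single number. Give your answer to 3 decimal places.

2.020

The posterior odds equal the prior odds times the likelihood ratio: (P(Z=i)/P(Z=j))·(f_i(x)/f_j(x)).
Poisson probabilities:
  L_A = 0.0457824
  L_B = 0.166224
0.0402885 / 0.0199469 ≈ 2.020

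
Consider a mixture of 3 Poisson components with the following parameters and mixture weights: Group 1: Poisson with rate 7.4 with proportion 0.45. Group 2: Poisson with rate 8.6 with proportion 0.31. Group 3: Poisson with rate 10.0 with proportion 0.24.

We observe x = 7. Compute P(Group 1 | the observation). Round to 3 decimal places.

Posterior ∝ prior × likelihood, so P(k | x) ∝ π_k f_k(x); normalise over all components.
Poisson probabilities:
  f_1 = e^(−7.4)·7.4^7/7! = 0.147371
  f_2 = e^(−8.6)·8.6^7/7! = 0.127094
  f_3 = e^(−10.0)·10.0^7/7! = 0.0900792
Weight by the priors:
  π_1·f_1 = 0.45 × 0.147371 = 0.066317
  π_2·f_2 = 0.31 × 0.127094 = 0.0393992
  π_3·f_3 = 0.24 × 0.0900792 = 0.021619
Normaliser: 0.066317 + 0.0393992 + 0.021619 = 0.127335
P(Group 1 | the observation) = 0.066317 / 0.127335 ≈ 0.521

0.521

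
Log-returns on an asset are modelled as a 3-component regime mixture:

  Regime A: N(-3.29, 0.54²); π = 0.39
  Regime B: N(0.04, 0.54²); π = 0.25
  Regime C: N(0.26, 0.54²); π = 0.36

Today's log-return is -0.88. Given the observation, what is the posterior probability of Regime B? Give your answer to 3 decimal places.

Posterior ∝ prior × likelihood, so P(k | x) ∝ π_k f_k(x); normalise over all components.
Evaluate each component's likelihood at the observed value:
  p_A = (1/(0.54·√(2π)))·exp(−(-0.88−-3.29)²/(2·0.54²)) = 0.738782·exp(-9.95902) = 3.49437e-05
  p_B = (1/(0.54·√(2π)))·exp(−(-0.88−0.04)²/(2·0.54²)) = 0.738782·exp(-1.45130) = 0.173071
  p_C = (1/(0.54·√(2π)))·exp(−(-0.88−0.26)²/(2·0.54²)) = 0.738782·exp(-2.22840) = 0.0795677
Prior × likelihood for each component:
  π_A·p_A = 0.39 × 3.49437e-05 = 1.36281e-05
  π_B·p_B = 0.25 × 0.173071 = 0.0432677
  π_C·p_C = 0.36 × 0.0795677 = 0.0286444
Normaliser: 1.36281e-05 + 0.0432677 + 0.0286444 = 0.0719256
So the posterior for Regime B is 0.0432677 / 0.0719256 ≈ 0.602.

0.602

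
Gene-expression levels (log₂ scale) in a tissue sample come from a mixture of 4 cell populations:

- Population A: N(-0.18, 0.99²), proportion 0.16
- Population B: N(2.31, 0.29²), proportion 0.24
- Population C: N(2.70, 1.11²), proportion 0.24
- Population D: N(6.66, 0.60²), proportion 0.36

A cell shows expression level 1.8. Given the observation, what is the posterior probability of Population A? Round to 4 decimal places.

Apply Bayes' rule: the posterior for each component is proportional to its prior times its likelihood at x.
Evaluate each component's likelihood at the observed value:
  f_A = (1/(0.99·√(2π)))·exp(−(1.8−-0.18)²/(2·0.99²)) = 0.402972·exp(-2.00000) = 0.0545363
  f_B = (1/(0.29·√(2π)))·exp(−(1.8−2.31)²/(2·0.29²)) = 1.375663·exp(-1.54637) = 0.293043
  f_C = (1/(1.11·√(2π)))·exp(−(1.8−2.70)²/(2·1.11²)) = 0.359407·exp(-0.32871) = 0.258721
  f_D = (1/(0.60·√(2π)))·exp(−(1.8−6.66)²/(2·0.60²)) = 0.664904·exp(-32.80500) = 3.76468e-15
Prior × likelihood for each component:
  P(Z=A)·f_A = 0.16 × 0.0545363 = 0.00872581
  P(Z=B)·f_B = 0.24 × 0.293043 = 0.0703302
  P(Z=C)·f_C = 0.24 × 0.258721 = 0.062093
  P(Z=D)·f_D = 0.36 × 3.76468e-15 = 1.35529e-15
Sum: 0.00872581 + 0.0703302 + 0.062093 + 1.35529e-15 = 0.141149
Responsibility of Population A: 0.00872581 / 0.141149 ≈ 0.0618

0.0618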